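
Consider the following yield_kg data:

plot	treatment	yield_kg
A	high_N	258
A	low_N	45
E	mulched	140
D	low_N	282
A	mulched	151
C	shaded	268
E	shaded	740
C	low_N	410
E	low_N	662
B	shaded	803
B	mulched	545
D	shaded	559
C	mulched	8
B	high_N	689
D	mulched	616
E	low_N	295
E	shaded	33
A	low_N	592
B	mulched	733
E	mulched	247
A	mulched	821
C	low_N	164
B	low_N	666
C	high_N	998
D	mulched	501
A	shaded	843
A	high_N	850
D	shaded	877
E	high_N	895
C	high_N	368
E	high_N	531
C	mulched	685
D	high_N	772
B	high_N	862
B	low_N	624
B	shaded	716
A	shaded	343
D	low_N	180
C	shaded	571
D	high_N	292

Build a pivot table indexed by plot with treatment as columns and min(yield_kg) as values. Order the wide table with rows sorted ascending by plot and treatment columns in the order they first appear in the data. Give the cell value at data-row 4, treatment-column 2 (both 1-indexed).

With rows sorted ascending by plot, row 4 is plot=D. treatment columns in first-appearance order: high_N, low_N, mulched, shaded; column 2 is low_N.
Long rows with plot=D, treatment=low_N: min(282, 180) = 180.

180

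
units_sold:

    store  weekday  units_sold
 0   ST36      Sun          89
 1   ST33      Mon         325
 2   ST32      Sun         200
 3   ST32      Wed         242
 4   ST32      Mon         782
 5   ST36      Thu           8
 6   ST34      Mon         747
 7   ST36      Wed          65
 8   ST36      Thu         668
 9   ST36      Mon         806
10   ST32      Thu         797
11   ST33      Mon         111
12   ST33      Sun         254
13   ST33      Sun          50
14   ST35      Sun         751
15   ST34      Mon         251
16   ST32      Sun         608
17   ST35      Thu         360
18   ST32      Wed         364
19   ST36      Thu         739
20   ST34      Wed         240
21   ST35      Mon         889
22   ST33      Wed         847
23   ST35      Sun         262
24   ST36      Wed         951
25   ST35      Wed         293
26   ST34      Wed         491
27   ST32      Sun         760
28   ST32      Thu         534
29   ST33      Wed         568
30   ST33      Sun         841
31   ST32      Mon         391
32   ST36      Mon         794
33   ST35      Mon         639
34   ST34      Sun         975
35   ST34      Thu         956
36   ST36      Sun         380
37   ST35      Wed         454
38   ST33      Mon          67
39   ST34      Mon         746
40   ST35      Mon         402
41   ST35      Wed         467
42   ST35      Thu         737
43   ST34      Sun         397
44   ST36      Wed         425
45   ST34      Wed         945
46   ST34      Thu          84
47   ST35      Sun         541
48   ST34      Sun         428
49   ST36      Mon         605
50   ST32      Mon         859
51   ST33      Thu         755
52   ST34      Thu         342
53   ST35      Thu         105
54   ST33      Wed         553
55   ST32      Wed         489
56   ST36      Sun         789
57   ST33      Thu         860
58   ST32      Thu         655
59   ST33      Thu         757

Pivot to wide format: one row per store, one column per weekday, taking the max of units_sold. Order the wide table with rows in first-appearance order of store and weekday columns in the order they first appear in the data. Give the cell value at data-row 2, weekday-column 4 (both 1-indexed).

With rows in first-appearance order of store, row 2 is store=ST33. weekday columns in first-appearance order: Sun, Mon, Wed, Thu; column 4 is Thu.
Long rows with store=ST33, weekday=Thu: max(755, 860, 757) = 860.

860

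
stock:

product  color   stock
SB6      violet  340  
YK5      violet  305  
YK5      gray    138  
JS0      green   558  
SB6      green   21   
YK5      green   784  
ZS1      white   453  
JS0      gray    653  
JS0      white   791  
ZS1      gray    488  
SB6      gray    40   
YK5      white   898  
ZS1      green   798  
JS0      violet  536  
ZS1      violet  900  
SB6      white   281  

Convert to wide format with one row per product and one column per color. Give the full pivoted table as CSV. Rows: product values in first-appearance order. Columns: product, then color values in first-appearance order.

product,violet,gray,green,white
SB6,340,40,21,281
YK5,305,138,784,898
JS0,536,653,558,791
ZS1,900,488,798,453

Columns: product plus the 4 distinct color values (violet, gray, green, white).
For example, row SB6 column violet takes stock=340 from the long row (SB6, violet).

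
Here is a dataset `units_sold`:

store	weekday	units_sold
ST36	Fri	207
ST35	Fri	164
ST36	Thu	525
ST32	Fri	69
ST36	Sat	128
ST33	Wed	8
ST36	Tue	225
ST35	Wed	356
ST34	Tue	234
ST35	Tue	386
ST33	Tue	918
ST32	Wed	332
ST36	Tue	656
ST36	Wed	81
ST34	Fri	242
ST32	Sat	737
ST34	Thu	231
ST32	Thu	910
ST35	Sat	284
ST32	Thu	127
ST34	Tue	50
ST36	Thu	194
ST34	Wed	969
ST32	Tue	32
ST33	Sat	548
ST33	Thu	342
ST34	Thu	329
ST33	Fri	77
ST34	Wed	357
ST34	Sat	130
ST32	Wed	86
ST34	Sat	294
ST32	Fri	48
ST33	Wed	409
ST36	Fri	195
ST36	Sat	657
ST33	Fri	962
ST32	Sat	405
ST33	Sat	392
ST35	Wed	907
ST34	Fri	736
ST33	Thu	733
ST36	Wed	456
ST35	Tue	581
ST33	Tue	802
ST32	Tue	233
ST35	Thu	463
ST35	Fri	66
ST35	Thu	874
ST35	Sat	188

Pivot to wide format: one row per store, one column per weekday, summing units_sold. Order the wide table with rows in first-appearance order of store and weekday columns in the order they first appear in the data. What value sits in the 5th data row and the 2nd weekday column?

560

With rows in first-appearance order of store, row 5 is store=ST34. weekday columns in first-appearance order: Fri, Thu, Sat, Wed, Tue; column 2 is Thu.
Long rows with store=ST34, weekday=Thu: 231 + 329 = 560.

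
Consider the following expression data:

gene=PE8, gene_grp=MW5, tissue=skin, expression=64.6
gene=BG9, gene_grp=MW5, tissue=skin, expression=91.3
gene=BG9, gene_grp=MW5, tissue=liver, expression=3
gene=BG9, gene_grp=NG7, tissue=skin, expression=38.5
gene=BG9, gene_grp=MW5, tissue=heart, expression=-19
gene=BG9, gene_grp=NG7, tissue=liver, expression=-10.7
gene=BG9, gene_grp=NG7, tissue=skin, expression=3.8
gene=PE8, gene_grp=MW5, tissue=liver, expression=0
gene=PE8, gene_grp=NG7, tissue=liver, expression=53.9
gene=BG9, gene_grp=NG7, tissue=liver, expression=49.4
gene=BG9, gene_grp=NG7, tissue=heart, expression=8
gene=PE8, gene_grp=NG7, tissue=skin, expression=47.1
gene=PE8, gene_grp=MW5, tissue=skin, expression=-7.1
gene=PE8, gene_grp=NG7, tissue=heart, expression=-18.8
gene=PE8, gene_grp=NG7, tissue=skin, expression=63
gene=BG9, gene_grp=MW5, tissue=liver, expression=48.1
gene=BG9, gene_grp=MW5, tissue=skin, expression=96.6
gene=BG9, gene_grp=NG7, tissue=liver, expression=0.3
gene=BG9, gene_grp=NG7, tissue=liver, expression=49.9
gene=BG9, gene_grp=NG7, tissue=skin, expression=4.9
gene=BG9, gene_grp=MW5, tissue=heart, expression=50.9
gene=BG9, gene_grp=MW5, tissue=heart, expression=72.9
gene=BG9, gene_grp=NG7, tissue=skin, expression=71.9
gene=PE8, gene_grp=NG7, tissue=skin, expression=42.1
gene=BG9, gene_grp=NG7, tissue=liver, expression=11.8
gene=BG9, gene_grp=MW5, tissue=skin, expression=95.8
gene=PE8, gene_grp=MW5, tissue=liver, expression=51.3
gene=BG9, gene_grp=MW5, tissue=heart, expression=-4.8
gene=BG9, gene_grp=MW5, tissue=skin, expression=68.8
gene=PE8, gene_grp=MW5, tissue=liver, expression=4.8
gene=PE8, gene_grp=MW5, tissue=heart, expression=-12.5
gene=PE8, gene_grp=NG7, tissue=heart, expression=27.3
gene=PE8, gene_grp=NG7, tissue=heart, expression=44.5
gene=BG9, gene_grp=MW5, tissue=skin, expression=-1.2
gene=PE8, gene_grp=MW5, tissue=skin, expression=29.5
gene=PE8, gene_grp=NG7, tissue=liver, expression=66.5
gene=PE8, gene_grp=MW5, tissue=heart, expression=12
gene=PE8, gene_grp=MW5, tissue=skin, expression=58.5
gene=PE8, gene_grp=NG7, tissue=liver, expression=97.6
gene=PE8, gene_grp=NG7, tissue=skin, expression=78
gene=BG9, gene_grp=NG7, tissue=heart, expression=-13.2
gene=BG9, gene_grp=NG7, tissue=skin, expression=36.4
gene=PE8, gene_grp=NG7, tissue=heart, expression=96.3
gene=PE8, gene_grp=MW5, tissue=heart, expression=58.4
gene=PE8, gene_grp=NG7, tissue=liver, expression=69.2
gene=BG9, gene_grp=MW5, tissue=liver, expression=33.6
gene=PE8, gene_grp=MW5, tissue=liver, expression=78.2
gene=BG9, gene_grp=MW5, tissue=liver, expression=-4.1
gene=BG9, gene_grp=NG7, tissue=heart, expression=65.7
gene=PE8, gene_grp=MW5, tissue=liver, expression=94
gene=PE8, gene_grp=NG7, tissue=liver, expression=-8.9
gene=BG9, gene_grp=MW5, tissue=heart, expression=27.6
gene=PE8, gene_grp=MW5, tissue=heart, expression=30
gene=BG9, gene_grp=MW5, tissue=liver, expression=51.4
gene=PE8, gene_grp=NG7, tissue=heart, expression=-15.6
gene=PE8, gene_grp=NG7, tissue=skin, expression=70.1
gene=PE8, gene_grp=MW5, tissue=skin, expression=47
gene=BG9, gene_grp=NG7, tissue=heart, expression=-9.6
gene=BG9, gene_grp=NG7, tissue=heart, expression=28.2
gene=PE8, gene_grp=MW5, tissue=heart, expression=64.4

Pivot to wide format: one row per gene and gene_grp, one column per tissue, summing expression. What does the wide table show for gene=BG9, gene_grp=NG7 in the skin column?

155.5

Rows with gene=BG9, gene_grp=NG7 and tissue=skin: expression values are 38.5, 3.8, 4.9, 71.9, 36.4.
38.5 + 3.8 + 4.9 + 71.9 + 36.4 = 155.5.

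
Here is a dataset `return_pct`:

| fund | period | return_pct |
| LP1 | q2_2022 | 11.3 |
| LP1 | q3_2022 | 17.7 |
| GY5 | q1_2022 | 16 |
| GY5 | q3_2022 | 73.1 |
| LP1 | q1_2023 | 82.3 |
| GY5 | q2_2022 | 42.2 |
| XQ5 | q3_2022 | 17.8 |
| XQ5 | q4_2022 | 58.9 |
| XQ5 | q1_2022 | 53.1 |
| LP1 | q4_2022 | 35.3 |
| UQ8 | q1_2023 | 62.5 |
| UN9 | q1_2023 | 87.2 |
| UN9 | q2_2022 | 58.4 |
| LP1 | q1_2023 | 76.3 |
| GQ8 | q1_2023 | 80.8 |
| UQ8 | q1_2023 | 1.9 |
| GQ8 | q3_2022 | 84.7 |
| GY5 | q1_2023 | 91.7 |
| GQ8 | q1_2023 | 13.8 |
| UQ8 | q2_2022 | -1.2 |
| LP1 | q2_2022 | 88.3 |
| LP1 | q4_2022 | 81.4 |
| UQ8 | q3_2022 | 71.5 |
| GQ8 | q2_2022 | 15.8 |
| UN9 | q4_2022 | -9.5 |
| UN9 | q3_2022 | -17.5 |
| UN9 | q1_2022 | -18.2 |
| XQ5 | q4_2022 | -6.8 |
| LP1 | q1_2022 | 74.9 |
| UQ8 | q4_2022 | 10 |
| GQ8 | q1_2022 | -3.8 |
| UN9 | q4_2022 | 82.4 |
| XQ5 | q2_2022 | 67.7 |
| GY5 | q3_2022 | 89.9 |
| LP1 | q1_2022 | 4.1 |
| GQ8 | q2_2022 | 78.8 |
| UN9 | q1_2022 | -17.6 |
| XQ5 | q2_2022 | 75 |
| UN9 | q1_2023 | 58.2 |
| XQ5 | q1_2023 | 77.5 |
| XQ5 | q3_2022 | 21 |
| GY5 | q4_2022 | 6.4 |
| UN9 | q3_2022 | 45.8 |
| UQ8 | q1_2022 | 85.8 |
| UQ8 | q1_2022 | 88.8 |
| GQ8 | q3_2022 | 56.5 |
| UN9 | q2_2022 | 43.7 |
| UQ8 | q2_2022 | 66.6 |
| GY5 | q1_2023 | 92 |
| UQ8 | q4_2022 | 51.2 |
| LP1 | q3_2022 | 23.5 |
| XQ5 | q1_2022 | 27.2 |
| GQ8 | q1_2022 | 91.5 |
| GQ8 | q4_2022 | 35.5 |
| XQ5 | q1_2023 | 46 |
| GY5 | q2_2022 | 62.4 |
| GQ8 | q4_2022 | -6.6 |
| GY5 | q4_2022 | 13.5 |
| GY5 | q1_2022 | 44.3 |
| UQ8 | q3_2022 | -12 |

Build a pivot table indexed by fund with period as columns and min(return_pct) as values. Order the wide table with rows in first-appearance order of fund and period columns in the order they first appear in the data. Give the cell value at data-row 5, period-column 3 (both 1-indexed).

With rows in first-appearance order of fund, row 5 is fund=UN9. period columns in first-appearance order: q2_2022, q3_2022, q1_2022, q1_2023, q4_2022; column 3 is q1_2022.
Long rows with fund=UN9, period=q1_2022: min(-18.2, -17.6) = -18.2.

-18.2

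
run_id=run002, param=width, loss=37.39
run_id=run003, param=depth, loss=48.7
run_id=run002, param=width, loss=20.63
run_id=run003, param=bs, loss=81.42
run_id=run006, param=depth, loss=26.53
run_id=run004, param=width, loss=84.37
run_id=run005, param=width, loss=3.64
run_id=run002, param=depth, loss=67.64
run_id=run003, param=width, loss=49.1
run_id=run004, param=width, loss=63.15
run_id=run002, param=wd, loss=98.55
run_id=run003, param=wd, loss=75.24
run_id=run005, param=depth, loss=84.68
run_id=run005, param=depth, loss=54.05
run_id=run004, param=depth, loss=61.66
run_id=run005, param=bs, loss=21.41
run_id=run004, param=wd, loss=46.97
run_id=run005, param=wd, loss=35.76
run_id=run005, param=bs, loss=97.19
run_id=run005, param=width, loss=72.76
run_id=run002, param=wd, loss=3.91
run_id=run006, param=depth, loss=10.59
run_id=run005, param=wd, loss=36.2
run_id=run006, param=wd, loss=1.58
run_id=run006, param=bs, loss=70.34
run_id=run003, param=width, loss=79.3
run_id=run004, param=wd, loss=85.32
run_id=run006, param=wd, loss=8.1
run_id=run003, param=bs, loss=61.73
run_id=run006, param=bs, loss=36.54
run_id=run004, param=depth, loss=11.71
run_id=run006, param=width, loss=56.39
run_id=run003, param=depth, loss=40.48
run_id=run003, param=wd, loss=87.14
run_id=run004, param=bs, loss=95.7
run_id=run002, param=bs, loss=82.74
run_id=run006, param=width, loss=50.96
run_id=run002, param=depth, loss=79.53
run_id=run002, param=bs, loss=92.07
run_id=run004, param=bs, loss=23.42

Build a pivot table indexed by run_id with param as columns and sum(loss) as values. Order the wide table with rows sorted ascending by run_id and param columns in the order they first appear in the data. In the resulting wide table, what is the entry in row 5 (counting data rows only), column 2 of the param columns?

37.12

With rows sorted ascending by run_id, row 5 is run_id=run006. param columns in first-appearance order: width, depth, bs, wd; column 2 is depth.
Long rows with run_id=run006, param=depth: 26.53 + 10.59 = 37.12.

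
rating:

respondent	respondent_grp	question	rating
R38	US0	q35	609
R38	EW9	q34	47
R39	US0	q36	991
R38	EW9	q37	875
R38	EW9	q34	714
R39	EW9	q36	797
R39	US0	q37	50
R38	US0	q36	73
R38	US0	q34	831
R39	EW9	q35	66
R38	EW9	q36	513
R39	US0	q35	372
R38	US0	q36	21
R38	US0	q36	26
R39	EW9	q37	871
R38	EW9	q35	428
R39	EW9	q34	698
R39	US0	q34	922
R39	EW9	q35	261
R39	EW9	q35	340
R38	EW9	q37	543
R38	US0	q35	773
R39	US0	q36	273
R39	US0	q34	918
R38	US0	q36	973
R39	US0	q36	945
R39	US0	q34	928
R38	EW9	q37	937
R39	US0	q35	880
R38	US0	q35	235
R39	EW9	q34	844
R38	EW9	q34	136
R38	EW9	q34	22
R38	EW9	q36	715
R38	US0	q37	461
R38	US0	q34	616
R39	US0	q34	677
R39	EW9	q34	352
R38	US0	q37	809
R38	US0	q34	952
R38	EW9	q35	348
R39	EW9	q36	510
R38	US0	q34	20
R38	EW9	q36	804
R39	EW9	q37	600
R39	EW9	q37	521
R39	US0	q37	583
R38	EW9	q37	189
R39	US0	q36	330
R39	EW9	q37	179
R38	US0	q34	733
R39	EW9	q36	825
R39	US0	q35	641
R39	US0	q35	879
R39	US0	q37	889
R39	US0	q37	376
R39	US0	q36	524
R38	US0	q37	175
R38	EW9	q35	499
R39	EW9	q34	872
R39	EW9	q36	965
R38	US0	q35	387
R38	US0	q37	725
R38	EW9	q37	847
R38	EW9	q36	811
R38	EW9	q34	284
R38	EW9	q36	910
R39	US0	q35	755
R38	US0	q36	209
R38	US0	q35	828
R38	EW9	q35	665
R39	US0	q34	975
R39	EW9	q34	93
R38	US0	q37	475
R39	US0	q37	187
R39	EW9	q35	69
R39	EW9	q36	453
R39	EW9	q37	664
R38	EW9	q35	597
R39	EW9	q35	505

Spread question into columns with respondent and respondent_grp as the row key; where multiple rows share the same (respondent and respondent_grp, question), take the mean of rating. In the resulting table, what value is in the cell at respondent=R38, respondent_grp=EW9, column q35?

Rows with respondent=R38, respondent_grp=EW9 and question=q35: rating values are 428, 348, 499, 665, 597.
(428 + 348 + 499 + 665 + 597) / 5 = 507.40.

507.40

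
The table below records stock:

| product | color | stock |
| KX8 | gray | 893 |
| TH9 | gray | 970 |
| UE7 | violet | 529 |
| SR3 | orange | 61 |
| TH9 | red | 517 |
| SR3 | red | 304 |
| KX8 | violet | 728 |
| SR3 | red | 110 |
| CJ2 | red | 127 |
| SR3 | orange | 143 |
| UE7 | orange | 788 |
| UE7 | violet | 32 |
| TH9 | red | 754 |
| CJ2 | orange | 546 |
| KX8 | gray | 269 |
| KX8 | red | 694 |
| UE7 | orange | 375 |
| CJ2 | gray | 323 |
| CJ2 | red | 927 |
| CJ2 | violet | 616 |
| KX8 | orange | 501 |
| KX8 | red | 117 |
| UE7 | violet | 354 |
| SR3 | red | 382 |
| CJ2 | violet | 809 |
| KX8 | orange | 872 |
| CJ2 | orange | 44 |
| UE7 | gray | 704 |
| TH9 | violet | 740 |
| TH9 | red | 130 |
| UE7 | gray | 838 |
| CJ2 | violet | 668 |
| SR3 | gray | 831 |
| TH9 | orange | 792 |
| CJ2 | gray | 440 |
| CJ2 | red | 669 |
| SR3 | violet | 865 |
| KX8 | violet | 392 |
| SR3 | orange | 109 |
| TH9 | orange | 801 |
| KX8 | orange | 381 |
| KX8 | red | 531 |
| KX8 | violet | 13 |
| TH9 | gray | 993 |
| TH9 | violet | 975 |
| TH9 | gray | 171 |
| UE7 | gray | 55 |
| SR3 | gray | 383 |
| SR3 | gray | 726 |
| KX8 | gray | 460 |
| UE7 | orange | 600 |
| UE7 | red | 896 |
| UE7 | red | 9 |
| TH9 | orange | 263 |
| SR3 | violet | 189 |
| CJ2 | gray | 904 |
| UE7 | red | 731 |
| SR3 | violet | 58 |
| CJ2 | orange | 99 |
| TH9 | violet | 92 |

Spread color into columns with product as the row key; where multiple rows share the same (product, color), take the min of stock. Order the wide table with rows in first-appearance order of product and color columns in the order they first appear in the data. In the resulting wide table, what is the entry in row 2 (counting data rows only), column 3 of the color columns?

263

With rows in first-appearance order of product, row 2 is product=TH9. color columns in first-appearance order: gray, violet, orange, red; column 3 is orange.
Long rows with product=TH9, color=orange: min(792, 801, 263) = 263.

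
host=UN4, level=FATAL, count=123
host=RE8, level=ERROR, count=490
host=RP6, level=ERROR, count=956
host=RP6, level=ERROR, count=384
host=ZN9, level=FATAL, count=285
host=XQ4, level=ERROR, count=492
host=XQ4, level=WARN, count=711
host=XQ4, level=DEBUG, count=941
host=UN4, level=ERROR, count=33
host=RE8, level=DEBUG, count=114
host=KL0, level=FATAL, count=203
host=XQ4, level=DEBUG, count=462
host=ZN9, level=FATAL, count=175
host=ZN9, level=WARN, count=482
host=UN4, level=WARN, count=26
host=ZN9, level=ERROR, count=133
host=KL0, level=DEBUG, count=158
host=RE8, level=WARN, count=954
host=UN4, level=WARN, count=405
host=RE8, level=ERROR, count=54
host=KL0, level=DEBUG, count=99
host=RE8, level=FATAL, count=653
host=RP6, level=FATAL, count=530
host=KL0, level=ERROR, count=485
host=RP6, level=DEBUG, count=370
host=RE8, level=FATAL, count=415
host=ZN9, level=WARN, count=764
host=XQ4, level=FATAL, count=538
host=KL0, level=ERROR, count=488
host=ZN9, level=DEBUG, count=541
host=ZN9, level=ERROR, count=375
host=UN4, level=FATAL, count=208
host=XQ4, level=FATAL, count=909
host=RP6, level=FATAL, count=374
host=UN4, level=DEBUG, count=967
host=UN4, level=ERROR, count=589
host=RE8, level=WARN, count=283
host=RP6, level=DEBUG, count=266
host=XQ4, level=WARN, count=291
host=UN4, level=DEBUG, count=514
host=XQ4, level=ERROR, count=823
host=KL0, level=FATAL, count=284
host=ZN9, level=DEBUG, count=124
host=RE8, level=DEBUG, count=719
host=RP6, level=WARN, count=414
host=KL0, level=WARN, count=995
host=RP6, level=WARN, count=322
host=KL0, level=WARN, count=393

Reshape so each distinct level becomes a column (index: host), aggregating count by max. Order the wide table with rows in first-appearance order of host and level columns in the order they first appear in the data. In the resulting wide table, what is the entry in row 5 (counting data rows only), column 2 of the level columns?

With rows in first-appearance order of host, row 5 is host=XQ4. level columns in first-appearance order: FATAL, ERROR, WARN, DEBUG; column 2 is ERROR.
Long rows with host=XQ4, level=ERROR: max(492, 823) = 823.

823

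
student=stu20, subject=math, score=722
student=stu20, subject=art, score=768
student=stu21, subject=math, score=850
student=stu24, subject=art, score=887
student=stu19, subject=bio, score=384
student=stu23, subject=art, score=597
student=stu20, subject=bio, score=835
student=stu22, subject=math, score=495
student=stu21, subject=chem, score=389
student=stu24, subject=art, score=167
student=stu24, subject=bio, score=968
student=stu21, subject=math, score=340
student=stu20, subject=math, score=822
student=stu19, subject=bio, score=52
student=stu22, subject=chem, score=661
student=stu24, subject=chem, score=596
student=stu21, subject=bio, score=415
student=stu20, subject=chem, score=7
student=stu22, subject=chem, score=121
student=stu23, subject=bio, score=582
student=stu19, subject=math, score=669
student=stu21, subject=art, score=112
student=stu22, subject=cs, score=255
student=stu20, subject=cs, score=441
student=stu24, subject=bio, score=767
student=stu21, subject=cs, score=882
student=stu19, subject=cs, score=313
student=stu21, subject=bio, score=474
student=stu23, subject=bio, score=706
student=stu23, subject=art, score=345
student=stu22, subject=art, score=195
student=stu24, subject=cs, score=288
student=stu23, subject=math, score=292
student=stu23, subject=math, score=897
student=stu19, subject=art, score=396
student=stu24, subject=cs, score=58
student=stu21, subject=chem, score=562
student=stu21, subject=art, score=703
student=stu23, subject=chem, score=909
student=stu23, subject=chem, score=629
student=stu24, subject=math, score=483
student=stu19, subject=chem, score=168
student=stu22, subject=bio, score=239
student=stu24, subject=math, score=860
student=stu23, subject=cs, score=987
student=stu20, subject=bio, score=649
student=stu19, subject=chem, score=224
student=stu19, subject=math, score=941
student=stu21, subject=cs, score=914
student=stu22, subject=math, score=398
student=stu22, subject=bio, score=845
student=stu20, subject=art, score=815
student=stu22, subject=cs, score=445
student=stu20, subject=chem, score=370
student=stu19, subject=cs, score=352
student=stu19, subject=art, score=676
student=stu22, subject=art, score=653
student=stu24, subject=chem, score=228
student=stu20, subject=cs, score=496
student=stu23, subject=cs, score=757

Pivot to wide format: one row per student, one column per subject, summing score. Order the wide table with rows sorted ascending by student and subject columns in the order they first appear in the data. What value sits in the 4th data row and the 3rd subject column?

1084

With rows sorted ascending by student, row 4 is student=stu22. subject columns in first-appearance order: math, art, bio, chem, cs; column 3 is bio.
Long rows with student=stu22, subject=bio: 239 + 845 = 1084.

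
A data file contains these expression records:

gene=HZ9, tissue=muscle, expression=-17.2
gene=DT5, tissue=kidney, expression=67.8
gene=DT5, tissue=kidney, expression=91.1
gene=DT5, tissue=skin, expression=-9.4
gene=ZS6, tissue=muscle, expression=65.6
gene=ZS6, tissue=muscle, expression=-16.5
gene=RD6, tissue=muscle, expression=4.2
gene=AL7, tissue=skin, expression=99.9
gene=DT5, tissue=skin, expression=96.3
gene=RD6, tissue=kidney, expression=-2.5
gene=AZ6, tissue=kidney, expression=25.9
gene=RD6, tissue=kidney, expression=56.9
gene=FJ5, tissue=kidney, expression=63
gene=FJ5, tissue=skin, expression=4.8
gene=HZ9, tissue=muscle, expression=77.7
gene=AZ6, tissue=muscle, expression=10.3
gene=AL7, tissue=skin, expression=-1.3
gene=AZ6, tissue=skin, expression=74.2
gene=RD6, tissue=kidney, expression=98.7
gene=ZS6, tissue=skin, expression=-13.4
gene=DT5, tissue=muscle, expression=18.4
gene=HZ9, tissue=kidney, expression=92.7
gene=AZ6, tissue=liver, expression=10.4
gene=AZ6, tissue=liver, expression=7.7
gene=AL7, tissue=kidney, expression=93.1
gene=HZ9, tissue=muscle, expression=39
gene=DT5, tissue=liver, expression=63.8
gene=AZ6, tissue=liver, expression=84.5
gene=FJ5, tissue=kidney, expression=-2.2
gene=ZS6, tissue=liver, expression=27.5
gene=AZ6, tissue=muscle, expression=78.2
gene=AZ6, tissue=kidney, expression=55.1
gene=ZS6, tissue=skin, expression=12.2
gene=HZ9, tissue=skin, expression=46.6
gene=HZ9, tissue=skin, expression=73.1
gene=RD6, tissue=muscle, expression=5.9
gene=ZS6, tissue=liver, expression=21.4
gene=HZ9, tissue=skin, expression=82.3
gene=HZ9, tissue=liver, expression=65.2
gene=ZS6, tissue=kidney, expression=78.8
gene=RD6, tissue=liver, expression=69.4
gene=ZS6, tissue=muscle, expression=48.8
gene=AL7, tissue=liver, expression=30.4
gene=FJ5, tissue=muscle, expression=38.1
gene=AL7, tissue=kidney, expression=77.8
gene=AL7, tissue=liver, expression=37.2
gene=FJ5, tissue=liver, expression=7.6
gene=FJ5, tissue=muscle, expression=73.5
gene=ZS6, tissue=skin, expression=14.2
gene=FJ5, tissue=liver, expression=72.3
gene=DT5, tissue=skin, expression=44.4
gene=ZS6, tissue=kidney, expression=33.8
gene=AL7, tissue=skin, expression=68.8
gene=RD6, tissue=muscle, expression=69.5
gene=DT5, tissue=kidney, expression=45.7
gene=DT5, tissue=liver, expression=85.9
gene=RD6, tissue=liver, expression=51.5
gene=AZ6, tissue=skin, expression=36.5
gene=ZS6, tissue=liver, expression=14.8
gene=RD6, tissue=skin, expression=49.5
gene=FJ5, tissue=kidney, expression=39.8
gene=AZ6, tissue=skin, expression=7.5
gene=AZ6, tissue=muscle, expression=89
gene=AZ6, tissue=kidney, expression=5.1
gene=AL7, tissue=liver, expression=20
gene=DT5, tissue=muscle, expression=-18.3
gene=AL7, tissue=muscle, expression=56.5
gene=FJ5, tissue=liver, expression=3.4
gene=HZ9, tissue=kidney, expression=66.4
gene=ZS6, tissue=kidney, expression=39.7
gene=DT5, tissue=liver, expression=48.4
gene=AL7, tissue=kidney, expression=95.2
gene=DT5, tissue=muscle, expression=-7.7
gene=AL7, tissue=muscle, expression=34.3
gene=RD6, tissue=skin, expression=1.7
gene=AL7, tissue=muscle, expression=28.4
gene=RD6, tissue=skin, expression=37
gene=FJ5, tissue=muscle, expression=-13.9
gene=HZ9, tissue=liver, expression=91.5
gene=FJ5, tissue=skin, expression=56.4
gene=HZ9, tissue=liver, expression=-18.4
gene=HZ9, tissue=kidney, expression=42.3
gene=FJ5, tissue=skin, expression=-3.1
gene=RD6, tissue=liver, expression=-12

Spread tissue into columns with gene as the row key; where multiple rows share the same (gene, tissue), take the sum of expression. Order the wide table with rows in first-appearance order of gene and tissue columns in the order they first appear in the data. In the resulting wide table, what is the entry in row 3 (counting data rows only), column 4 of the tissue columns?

63.7

With rows in first-appearance order of gene, row 3 is gene=ZS6. tissue columns in first-appearance order: muscle, kidney, skin, liver; column 4 is liver.
Long rows with gene=ZS6, tissue=liver: 27.5 + 21.4 + 14.8 = 63.7.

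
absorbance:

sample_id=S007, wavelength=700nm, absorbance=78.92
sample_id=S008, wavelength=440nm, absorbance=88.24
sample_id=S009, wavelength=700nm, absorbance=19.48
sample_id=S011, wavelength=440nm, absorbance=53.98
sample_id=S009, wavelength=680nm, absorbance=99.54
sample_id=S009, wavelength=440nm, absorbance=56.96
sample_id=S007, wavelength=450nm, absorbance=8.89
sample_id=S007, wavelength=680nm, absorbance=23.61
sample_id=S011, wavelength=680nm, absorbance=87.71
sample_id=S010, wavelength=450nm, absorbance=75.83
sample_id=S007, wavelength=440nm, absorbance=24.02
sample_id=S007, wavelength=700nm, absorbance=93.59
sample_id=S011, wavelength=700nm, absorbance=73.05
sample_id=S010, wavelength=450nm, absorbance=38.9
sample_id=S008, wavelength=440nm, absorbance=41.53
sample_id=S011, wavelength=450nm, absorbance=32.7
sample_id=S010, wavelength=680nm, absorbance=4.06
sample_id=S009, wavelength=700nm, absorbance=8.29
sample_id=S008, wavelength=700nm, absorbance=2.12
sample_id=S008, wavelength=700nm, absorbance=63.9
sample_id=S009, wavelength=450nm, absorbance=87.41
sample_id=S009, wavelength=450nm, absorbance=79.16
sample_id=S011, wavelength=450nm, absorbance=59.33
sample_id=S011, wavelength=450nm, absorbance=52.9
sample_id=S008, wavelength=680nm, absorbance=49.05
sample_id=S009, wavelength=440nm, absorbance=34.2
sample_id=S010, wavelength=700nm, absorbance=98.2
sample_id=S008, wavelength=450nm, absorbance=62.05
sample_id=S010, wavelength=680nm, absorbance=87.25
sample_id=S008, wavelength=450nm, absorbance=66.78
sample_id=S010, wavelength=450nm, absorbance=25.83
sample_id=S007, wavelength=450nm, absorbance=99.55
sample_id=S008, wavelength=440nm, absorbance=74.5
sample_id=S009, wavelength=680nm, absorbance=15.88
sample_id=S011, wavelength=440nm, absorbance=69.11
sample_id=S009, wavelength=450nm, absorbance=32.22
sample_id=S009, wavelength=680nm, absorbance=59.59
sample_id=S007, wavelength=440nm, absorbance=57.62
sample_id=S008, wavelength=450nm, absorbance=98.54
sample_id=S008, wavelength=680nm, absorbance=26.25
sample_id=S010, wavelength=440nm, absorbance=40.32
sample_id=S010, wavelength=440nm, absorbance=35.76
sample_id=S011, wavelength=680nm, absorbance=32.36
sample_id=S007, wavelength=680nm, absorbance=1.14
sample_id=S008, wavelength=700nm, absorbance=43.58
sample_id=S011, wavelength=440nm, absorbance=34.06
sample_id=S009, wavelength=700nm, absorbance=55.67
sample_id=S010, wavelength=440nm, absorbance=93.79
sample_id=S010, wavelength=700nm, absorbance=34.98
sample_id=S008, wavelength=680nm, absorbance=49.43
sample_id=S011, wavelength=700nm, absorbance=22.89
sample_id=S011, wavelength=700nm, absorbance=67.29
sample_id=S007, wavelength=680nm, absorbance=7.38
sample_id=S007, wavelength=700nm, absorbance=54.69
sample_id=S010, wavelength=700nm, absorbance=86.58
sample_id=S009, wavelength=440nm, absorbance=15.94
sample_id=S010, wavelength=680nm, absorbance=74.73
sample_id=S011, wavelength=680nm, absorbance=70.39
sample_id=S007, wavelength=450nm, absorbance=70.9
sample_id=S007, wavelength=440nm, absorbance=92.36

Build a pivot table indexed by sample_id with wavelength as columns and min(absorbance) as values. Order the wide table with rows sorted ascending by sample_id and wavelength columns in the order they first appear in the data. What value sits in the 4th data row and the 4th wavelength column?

25.83

With rows sorted ascending by sample_id, row 4 is sample_id=S010. wavelength columns in first-appearance order: 700nm, 440nm, 680nm, 450nm; column 4 is 450nm.
Long rows with sample_id=S010, wavelength=450nm: min(75.83, 38.9, 25.83) = 25.83.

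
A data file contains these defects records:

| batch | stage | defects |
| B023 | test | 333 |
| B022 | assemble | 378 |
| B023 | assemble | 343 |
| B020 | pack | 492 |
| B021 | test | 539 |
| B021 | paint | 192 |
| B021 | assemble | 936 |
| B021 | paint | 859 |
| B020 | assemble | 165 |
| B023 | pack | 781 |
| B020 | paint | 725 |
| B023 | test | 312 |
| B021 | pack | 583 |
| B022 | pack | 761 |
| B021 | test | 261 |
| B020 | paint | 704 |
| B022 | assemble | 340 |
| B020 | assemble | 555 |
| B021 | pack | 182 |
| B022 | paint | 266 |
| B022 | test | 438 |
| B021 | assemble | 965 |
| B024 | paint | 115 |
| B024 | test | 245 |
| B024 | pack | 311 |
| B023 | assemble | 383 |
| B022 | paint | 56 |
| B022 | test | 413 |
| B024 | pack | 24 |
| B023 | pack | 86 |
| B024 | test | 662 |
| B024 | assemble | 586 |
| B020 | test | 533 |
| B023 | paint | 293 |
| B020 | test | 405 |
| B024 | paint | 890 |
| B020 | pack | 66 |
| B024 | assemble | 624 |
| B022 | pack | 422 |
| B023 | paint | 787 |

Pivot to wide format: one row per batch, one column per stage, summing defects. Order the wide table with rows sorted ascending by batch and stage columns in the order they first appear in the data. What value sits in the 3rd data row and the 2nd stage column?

718

With rows sorted ascending by batch, row 3 is batch=B022. stage columns in first-appearance order: test, assemble, pack, paint; column 2 is assemble.
Long rows with batch=B022, stage=assemble: 378 + 340 = 718.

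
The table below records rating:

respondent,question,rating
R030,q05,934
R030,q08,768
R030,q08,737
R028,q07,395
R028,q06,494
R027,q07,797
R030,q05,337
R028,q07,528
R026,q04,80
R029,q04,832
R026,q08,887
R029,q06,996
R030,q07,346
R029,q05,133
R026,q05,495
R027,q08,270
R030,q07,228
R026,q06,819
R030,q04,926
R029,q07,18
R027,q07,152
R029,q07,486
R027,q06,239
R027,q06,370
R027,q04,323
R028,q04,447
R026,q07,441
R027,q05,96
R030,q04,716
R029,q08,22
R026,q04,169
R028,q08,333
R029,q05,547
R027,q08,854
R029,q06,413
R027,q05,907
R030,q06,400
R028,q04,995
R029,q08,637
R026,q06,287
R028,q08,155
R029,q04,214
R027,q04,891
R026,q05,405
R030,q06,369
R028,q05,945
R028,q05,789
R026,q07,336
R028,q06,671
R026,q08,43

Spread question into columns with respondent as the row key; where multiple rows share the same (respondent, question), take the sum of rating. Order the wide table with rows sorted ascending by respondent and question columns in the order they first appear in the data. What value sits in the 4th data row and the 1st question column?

680

With rows sorted ascending by respondent, row 4 is respondent=R029. question columns in first-appearance order: q05, q08, q07, q06, q04; column 1 is q05.
Long rows with respondent=R029, question=q05: 133 + 547 = 680.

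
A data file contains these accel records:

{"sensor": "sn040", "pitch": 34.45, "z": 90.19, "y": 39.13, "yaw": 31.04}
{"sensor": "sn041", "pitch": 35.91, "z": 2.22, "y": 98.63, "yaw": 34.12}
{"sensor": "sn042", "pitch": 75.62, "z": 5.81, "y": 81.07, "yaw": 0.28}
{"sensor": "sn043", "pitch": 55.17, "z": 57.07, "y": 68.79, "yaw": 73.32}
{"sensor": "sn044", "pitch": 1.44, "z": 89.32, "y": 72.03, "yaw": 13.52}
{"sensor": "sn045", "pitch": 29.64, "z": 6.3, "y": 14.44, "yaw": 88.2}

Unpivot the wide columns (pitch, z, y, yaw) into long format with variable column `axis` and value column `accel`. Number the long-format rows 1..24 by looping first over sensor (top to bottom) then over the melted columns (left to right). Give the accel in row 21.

29.64

24 rows total (6 × 4). Row 21: index ⌊(21-1)/4⌋ = 5 into sensor → sn045; (21-1) mod 4 = 0 into the melted columns → pitch.
So row 21 is (sn045, pitch, 29.64); accel = 29.64.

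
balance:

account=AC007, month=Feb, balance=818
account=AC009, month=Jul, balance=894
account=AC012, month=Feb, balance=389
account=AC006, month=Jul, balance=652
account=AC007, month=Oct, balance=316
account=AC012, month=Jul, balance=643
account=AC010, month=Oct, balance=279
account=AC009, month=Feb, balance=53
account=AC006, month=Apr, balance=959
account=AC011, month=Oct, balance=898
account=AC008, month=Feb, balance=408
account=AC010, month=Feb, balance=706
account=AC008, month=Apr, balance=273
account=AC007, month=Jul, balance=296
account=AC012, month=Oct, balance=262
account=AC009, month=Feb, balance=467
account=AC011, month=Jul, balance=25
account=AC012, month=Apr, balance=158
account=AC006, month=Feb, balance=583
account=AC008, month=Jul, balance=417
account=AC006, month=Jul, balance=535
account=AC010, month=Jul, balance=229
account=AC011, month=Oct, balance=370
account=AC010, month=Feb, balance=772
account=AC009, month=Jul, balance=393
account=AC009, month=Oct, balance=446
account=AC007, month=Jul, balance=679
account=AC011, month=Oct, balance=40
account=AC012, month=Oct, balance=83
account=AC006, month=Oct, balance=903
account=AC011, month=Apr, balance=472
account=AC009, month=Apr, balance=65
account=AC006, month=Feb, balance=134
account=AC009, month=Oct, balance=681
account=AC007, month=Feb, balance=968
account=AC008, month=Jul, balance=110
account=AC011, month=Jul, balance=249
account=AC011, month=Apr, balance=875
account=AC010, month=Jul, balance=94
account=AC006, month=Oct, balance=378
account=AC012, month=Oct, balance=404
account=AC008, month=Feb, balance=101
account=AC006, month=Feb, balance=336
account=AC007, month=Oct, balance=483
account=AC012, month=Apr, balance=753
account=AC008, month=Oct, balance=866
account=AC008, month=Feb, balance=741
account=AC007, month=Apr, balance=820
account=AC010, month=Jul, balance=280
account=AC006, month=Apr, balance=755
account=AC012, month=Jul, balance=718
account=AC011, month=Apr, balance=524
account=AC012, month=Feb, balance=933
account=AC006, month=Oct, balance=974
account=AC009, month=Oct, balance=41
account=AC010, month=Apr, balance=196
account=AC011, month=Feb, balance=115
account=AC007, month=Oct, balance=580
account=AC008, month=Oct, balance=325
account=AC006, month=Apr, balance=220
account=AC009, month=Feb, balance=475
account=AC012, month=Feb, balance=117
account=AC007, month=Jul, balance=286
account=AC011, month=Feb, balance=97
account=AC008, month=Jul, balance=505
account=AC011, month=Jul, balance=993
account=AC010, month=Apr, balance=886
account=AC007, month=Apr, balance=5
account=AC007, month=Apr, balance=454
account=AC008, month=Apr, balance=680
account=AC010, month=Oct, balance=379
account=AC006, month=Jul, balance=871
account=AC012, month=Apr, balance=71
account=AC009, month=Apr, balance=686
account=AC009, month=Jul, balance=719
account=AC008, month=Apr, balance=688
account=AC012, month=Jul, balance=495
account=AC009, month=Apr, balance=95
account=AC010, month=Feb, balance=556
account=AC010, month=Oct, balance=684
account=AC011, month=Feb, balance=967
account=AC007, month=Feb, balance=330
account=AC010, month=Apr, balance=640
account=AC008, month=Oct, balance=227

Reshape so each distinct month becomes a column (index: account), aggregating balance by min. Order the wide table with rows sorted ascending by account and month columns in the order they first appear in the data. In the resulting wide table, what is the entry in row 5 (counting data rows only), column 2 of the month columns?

94

With rows sorted ascending by account, row 5 is account=AC010. month columns in first-appearance order: Feb, Jul, Oct, Apr; column 2 is Jul.
Long rows with account=AC010, month=Jul: min(229, 94, 280) = 94.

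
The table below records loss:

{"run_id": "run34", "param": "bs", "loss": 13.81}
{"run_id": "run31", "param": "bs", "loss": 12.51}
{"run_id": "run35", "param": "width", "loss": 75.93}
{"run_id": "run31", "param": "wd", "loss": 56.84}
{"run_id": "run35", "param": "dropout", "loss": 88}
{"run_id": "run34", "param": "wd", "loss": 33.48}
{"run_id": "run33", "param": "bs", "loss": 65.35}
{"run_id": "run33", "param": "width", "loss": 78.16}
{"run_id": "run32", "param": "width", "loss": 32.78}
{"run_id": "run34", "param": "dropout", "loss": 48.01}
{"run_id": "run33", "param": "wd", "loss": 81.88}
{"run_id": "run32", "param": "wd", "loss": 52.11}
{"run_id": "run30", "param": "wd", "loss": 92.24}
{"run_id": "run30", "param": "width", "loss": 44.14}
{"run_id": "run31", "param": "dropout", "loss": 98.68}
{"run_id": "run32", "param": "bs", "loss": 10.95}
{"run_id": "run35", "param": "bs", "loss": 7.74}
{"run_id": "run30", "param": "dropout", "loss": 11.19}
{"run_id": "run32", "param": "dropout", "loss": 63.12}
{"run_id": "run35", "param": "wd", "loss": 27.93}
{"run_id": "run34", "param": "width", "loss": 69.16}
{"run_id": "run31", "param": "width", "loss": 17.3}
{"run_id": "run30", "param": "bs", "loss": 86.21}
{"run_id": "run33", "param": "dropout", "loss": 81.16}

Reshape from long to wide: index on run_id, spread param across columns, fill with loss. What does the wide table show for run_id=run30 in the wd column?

92.24

Wide layout: rows indexed by run_id, columns are the 4 distinct param values (bs, width, wd, dropout).
Cell (run_id=run30, param=wd) draws from the long row where run_id=run30 and param=wd, which has loss=92.24.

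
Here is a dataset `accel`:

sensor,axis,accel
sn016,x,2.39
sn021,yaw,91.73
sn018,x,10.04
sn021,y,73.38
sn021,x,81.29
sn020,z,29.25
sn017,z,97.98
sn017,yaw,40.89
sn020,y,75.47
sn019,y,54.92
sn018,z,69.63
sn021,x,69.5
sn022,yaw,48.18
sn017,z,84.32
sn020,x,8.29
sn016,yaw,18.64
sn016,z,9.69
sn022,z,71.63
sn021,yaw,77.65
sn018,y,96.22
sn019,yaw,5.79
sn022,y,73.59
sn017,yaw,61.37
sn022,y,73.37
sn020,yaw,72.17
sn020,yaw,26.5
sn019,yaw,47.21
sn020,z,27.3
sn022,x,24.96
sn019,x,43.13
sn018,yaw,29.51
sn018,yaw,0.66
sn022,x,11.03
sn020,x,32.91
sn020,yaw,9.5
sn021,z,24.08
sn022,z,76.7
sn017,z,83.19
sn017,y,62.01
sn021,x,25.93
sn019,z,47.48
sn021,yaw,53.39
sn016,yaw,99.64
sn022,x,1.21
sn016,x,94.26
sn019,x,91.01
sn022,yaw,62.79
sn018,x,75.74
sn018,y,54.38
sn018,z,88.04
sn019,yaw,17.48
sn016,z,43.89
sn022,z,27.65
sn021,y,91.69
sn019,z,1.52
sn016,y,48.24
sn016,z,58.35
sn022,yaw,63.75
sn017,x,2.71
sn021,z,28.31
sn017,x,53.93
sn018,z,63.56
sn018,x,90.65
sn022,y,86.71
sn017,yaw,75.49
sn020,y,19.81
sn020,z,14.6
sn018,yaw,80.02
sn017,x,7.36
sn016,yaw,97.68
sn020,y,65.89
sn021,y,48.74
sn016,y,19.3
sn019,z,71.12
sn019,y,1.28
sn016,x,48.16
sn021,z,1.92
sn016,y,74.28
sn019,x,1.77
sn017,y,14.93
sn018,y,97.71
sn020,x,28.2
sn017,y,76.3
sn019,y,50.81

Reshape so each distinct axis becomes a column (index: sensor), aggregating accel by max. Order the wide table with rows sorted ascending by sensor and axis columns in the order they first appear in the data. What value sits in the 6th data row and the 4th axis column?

With rows sorted ascending by sensor, row 6 is sensor=sn021. axis columns in first-appearance order: x, yaw, y, z; column 4 is z.
Long rows with sensor=sn021, axis=z: max(24.08, 28.31, 1.92) = 28.31.

28.31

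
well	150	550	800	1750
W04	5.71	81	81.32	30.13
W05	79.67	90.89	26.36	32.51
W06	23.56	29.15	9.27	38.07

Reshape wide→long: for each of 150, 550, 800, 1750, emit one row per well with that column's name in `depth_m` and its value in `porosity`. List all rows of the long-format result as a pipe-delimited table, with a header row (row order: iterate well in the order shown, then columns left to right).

Each (well, column) pair becomes one row: 3 × 4 = 12 rows.
For example, (W04, 150) → porosity=5.71.

| well | depth_m | porosity |
| W04 | 150 | 5.71 |
| W04 | 550 | 81 |
| W04 | 800 | 81.32 |
| W04 | 1750 | 30.13 |
| W05 | 150 | 79.67 |
| W05 | 550 | 90.89 |
| W05 | 800 | 26.36 |
| W05 | 1750 | 32.51 |
| W06 | 150 | 23.56 |
| W06 | 550 | 29.15 |
| W06 | 800 | 9.27 |
| W06 | 1750 | 38.07 |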